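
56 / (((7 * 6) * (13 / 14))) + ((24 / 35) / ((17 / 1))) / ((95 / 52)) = 3214072 / 2204475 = 1.46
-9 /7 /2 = -9 /14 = -0.64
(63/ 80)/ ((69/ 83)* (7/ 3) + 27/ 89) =465381/ 1325600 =0.35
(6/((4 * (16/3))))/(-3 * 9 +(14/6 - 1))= -27/2464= -0.01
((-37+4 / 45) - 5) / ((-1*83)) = 1886 / 3735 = 0.50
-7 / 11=-0.64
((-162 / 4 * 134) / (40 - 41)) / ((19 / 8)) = 2285.05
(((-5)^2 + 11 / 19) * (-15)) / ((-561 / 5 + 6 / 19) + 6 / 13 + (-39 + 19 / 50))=4738500 / 1853027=2.56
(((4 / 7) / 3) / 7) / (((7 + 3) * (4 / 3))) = 1 / 490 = 0.00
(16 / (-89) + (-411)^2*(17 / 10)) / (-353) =-255577313 / 314170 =-813.50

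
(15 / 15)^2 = 1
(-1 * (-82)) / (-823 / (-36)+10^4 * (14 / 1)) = 2952 / 5040823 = 0.00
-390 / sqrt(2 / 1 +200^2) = -65*sqrt(40002) / 6667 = -1.95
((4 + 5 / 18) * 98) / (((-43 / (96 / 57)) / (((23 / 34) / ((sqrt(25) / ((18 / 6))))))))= -1388464 / 208335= -6.66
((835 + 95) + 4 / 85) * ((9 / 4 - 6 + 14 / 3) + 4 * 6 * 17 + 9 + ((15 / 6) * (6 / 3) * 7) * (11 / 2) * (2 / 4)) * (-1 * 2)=-48776318 / 51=-956398.39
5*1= 5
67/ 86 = 0.78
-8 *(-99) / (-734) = -396 / 367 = -1.08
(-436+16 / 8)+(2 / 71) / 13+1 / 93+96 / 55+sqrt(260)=-2040675391 / 4721145+2 *sqrt(65)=-416.12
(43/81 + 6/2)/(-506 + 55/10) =-4/567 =-0.01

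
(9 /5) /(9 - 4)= 9 /25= 0.36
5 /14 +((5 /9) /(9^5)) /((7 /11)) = 2657315 /7440174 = 0.36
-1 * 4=-4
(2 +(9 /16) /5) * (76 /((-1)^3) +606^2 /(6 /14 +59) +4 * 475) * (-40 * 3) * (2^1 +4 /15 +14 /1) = -660060687 /20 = -33003034.35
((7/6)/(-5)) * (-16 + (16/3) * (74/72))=994/405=2.45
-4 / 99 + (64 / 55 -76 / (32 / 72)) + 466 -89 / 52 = 294.41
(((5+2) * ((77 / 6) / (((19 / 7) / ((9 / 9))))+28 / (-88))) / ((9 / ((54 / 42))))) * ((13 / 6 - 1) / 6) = 19355 / 22572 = 0.86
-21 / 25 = -0.84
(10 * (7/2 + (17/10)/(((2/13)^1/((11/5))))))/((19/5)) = 2781/38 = 73.18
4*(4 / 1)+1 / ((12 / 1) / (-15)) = 14.75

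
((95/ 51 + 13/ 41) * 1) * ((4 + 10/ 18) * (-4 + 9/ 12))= -29627/ 918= -32.27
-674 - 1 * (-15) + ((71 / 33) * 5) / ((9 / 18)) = -21037 / 33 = -637.48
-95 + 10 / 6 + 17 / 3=-263 / 3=-87.67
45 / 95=9 / 19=0.47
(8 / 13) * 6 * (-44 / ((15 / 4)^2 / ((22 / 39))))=-247808 / 38025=-6.52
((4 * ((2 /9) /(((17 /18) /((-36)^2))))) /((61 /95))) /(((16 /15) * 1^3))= 1846800 /1037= 1780.91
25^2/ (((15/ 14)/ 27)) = 15750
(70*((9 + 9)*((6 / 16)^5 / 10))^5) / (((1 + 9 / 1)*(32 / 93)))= 32570535859448809257 / 3777893186295716170956800000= 0.00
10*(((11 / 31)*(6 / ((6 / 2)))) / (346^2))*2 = 110 / 927799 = 0.00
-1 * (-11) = 11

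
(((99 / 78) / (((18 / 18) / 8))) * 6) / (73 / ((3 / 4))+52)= 297 / 728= 0.41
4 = 4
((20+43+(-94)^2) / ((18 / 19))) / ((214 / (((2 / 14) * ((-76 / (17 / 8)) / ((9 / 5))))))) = -128501560 / 1031373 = -124.59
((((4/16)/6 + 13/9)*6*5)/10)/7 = 107/168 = 0.64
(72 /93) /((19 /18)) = 432 /589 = 0.73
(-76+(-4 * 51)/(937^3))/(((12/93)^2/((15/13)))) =-112656700153785/21389080778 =-5267.02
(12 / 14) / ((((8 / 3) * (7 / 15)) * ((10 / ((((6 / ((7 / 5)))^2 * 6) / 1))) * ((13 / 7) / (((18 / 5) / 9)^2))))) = 2916 / 4459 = 0.65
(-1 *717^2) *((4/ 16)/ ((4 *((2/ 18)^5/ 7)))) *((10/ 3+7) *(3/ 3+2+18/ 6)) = -6587347775337/ 8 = -823418471917.12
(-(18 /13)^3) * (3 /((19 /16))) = -279936 /41743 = -6.71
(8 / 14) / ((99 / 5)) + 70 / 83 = 50170 / 57519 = 0.87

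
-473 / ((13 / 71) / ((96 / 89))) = -3223968 / 1157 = -2786.49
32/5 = 6.40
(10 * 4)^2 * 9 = 14400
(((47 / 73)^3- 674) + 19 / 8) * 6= -6268073271 / 1556068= -4028.15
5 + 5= 10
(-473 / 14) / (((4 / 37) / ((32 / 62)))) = -35002 / 217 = -161.30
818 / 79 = 10.35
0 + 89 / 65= 89 / 65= 1.37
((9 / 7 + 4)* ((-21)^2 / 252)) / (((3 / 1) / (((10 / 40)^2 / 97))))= 37 / 18624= 0.00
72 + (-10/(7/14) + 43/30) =1603/30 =53.43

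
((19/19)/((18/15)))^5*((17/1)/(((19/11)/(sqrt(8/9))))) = 584375*sqrt(2)/221616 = 3.73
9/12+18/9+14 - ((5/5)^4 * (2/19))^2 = 24171/1444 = 16.74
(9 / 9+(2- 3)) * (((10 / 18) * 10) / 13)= 0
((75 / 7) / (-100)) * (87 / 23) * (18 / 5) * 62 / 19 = -72819 / 15295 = -4.76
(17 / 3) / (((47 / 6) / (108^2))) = 396576 / 47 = 8437.79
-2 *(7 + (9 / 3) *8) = -62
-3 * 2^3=-24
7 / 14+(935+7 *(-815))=-9539 / 2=-4769.50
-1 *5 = -5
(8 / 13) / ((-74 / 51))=-204 / 481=-0.42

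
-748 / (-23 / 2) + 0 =1496 / 23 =65.04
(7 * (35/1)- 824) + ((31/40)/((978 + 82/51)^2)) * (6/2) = -57807396814107/99840064000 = -579.00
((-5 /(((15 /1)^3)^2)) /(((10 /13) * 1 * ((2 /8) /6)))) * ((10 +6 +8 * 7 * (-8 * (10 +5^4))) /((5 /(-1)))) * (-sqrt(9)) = 14792128 /6328125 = 2.34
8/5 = 1.60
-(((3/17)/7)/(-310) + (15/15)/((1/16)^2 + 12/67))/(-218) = 632727863/25243900780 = 0.03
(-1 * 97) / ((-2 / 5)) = 242.50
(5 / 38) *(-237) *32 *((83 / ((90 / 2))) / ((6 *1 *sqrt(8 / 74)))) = -26228 *sqrt(37) / 171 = -932.97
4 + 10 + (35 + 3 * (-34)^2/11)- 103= 2874/11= 261.27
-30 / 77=-0.39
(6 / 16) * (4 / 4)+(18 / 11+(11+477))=43121 / 88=490.01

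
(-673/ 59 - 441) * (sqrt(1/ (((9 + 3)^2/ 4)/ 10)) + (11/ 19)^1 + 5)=-2829352/ 1121 - 13346 * sqrt(10)/ 177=-2762.39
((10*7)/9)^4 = 24010000/6561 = 3659.50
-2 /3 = -0.67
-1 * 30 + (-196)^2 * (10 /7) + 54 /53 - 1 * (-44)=2909436 /53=54895.02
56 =56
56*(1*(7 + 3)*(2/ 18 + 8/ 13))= 47600/ 117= 406.84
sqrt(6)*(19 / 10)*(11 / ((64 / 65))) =2717*sqrt(6) / 128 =51.99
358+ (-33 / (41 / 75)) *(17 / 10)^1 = 20941 / 82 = 255.38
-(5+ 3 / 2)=-13 / 2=-6.50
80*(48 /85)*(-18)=-13824 /17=-813.18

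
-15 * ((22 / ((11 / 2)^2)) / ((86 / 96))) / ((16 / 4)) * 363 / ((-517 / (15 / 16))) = 2.00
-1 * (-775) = 775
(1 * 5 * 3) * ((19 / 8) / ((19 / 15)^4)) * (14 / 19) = 5315625 / 521284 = 10.20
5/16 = 0.31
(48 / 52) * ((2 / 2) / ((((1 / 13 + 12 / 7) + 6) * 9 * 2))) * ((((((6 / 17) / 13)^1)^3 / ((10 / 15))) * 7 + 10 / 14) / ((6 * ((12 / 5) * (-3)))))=-269925905 / 2479522573476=-0.00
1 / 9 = 0.11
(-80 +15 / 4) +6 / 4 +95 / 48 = -3493 / 48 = -72.77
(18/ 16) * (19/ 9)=19/ 8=2.38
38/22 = 19/11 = 1.73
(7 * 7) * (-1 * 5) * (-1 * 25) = 6125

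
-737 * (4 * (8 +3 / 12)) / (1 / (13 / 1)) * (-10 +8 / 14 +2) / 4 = 4110249 / 7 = 587178.43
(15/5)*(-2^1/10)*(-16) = 48/5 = 9.60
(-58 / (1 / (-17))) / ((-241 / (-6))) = 5916 / 241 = 24.55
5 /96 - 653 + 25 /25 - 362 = -97339 /96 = -1013.95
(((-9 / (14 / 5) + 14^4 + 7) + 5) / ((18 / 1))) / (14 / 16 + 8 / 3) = 1075894 / 1785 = 602.74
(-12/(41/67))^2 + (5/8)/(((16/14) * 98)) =579197141/1506176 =384.55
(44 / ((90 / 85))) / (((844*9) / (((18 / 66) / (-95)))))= -17 / 1082430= -0.00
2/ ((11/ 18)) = 36/ 11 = 3.27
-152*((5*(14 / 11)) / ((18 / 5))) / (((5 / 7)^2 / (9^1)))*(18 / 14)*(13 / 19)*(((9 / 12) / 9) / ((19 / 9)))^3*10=-773955 / 301796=-2.56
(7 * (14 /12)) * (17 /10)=833 /60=13.88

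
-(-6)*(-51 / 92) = -153 / 46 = -3.33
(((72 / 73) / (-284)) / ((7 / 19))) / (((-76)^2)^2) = -9 / 31852976512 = -0.00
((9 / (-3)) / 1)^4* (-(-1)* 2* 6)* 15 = 14580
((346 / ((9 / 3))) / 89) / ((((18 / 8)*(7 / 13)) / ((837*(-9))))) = -5019768 / 623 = -8057.41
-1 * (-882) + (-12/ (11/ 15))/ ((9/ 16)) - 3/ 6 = 18753/ 22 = 852.41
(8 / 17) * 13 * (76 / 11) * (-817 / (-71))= 6457568 / 13277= 486.37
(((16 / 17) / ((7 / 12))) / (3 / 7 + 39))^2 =256 / 152881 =0.00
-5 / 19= -0.26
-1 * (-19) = 19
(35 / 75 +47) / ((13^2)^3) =712 / 72402135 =0.00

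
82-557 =-475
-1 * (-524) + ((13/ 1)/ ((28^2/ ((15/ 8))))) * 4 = 821827/ 1568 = 524.12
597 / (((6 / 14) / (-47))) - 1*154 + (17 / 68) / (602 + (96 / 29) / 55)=-252075073405 / 3841144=-65625.00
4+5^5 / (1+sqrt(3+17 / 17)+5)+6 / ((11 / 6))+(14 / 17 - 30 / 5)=587511 / 1496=392.72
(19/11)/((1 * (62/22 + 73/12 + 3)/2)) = 456/1571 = 0.29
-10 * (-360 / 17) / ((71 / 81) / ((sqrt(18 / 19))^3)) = 15746400 * sqrt(38) / 435727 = 222.77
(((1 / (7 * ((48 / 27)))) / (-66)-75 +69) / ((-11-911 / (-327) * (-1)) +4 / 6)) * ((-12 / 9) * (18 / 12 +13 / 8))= -2686305 / 1409408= -1.91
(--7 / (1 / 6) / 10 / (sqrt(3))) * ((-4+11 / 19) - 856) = -114303 * sqrt(3) / 95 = -2083.99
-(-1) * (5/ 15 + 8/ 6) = 5/ 3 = 1.67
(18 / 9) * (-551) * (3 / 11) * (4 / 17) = -13224 / 187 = -70.72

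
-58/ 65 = -0.89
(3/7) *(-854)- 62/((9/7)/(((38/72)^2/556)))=-1186867009/3242592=-366.02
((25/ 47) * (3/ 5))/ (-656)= -0.00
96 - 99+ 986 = 983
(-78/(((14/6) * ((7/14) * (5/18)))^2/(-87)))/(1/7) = 452296.59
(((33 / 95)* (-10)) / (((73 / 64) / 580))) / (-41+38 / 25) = 20416000 / 456323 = 44.74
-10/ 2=-5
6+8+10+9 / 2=57 / 2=28.50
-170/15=-34/3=-11.33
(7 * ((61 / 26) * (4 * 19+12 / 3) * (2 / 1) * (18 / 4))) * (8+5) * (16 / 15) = 163968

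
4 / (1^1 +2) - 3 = -5 / 3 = -1.67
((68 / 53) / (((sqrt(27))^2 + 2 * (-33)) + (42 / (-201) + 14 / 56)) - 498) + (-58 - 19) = -318207699 / 553373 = -575.03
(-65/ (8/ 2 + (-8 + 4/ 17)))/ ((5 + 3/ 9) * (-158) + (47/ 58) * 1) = -96135/ 4687456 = -0.02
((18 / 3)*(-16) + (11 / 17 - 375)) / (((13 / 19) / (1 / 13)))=-151924 / 2873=-52.88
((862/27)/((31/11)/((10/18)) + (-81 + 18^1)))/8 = -23705/344088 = -0.07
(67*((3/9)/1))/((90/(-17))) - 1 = -1409/270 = -5.22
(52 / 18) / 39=2 / 27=0.07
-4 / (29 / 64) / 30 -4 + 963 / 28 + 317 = 4227661 / 12180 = 347.10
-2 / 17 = -0.12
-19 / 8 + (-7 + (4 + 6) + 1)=13 / 8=1.62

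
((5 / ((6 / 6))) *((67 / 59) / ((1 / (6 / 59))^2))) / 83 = 12060 / 17046457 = 0.00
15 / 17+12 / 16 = 1.63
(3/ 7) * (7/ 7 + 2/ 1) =9/ 7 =1.29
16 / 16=1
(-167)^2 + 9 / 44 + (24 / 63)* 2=25770329 / 924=27889.97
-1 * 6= -6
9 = 9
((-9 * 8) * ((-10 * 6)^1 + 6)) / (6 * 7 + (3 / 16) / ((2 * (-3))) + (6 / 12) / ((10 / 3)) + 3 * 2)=622080 / 7699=80.80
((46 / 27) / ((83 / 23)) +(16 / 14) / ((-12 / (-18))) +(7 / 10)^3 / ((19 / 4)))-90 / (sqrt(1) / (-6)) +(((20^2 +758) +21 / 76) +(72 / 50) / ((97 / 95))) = 24602589287929 / 14455570500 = 1701.95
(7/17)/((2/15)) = 105/34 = 3.09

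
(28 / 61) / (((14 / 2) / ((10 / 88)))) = 0.01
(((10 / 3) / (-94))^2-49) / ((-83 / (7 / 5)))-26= -207696982 / 8250615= -25.17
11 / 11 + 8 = 9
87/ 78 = 29/ 26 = 1.12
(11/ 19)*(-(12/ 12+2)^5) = -2673/ 19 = -140.68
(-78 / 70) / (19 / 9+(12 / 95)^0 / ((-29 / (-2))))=-10179 / 19915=-0.51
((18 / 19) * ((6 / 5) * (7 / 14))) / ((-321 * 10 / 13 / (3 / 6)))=-117 / 101650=-0.00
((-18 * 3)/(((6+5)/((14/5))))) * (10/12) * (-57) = 7182/11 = 652.91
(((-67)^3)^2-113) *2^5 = 2894668225792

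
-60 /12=-5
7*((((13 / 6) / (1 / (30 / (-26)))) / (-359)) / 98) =5 / 10052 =0.00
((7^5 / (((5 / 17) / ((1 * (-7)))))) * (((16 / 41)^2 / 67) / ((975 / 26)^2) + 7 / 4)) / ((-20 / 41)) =8869530786843293 / 6180750000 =1435025.00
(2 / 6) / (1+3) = 1 / 12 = 0.08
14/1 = 14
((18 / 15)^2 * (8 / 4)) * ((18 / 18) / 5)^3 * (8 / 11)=576 / 34375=0.02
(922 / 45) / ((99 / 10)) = 1844 / 891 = 2.07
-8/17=-0.47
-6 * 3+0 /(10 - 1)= -18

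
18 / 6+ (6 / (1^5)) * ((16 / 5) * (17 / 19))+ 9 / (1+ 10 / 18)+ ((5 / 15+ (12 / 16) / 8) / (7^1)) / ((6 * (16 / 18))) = 8844343 / 340480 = 25.98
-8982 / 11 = -816.55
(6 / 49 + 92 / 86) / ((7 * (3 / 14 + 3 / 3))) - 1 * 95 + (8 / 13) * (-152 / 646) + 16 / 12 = -130853143 / 1396941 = -93.67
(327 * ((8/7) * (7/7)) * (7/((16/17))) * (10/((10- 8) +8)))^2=30902481/4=7725620.25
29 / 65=0.45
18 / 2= 9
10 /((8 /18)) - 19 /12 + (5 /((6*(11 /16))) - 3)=2525 /132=19.13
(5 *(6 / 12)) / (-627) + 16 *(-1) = -20069 / 1254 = -16.00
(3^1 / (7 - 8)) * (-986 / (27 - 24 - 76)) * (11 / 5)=-32538 / 365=-89.15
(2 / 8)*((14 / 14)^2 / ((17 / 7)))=7 / 68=0.10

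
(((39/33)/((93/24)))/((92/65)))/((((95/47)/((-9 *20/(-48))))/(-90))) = -5361525/149017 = -35.98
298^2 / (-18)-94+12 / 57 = -859676 / 171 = -5027.35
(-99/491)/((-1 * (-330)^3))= -1/178233000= -0.00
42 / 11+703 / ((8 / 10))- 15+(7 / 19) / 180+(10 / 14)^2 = 400050527 / 460845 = 868.08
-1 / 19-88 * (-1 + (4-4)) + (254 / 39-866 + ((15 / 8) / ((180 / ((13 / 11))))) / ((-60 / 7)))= -12074558797 / 15649920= -771.54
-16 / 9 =-1.78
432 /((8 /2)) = 108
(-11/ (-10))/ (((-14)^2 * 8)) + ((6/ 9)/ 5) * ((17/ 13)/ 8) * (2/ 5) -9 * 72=-1981295999/ 3057600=-647.99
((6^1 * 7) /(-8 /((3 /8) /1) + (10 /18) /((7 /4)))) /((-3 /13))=5733 /662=8.66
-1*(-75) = 75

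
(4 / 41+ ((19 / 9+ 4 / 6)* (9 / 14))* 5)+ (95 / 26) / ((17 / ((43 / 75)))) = 8704747 / 951405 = 9.15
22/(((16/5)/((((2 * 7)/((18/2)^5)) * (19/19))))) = 385/236196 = 0.00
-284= -284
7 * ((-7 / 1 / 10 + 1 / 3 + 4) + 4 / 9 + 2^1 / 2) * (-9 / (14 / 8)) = -914 / 5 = -182.80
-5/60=-1/12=-0.08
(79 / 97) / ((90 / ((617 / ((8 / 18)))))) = 48743 / 3880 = 12.56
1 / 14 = 0.07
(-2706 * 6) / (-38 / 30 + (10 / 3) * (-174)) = 243540 / 8719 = 27.93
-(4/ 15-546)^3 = 548548738856/ 3375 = 162532959.66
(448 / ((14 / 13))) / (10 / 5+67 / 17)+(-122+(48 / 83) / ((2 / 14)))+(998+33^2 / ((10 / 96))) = 11404.47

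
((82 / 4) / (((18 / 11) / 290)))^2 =13199092.67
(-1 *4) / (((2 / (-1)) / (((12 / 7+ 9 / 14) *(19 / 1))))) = 627 / 7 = 89.57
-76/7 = -10.86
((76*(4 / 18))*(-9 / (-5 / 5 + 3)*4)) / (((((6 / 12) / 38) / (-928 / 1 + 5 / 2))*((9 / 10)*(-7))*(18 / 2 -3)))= -35637920 / 63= -565681.27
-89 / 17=-5.24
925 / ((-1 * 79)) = -925 / 79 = -11.71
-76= -76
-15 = -15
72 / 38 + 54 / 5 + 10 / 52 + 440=1118631 / 2470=452.89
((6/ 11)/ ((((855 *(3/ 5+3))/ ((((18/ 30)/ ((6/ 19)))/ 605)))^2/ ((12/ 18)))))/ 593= 1/ 1566491943307500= 0.00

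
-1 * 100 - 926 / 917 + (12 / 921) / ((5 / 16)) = -142122222 / 1407595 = -100.97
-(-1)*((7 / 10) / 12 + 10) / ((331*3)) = 1207 / 119160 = 0.01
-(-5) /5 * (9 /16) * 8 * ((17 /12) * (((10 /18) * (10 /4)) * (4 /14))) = 425 /168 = 2.53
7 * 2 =14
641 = 641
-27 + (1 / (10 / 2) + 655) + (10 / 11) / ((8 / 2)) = 628.43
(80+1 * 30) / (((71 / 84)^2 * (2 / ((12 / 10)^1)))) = 465696 / 5041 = 92.38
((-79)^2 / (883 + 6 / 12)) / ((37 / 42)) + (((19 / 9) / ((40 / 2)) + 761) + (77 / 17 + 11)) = 52325858759 / 66686580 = 784.65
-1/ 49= -0.02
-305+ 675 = 370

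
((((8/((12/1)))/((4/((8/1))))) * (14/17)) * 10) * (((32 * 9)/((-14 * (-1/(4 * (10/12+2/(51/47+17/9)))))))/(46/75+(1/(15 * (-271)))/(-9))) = 2218.21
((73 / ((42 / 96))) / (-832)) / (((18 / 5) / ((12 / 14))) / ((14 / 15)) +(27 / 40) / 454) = -331420 / 7438977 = -0.04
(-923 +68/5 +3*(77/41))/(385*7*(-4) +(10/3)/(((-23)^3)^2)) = 41140357840212/490716766650625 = 0.08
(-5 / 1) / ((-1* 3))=5 / 3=1.67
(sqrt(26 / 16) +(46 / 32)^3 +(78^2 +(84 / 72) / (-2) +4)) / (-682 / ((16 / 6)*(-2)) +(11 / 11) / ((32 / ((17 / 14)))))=112*sqrt(26) / 57305 +523870739 / 11002560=47.62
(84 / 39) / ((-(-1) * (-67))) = -28 / 871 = -0.03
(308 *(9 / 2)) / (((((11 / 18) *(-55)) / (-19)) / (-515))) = -4438476 / 11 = -403497.82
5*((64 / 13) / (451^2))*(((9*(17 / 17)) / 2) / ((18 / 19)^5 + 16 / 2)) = 89139564 / 1434377139767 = 0.00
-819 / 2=-409.50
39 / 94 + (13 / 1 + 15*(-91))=-127049 / 94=-1351.59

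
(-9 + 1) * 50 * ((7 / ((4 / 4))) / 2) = -1400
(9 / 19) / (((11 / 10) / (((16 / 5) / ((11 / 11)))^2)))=4608 / 1045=4.41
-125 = -125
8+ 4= 12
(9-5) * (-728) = -2912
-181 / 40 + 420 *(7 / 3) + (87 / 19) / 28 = 5190397 / 5320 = 975.64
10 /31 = 0.32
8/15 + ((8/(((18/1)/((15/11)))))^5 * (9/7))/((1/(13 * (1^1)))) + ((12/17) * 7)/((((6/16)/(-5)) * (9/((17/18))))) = -5.01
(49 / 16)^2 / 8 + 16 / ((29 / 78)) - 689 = -38295555 / 59392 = -644.79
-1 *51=-51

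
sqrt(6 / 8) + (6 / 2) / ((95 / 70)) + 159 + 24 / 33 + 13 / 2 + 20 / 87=sqrt(3) / 2 + 6133769 / 36366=169.53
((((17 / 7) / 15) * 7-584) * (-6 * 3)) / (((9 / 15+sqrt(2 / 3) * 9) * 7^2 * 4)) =-1249 / 2086+6245 * sqrt(6) / 2086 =6.73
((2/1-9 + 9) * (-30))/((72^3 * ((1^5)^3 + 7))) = -5/248832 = -0.00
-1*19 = -19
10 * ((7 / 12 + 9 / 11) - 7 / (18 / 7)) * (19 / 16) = -49685 / 3168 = -15.68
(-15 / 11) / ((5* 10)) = -3 / 110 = -0.03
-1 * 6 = -6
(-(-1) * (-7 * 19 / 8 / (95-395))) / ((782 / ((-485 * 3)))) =-12901 / 125120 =-0.10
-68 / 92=-17 / 23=-0.74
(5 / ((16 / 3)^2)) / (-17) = -45 / 4352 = -0.01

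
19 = 19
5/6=0.83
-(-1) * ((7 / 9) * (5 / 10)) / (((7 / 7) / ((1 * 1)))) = 7 / 18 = 0.39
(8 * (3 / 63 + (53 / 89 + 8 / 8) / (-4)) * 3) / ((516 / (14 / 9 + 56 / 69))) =-91910 / 2376567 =-0.04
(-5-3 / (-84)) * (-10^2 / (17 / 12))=41700 / 119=350.42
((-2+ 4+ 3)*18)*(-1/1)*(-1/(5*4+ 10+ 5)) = 18/7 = 2.57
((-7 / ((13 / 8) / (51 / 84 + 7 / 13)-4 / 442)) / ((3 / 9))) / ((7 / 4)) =-8.51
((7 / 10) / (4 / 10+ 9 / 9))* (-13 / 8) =-13 / 16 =-0.81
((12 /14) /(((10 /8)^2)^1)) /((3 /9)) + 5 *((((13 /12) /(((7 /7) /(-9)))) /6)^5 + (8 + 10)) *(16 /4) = 193573921 /1433600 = 135.03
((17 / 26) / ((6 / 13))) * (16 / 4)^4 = 1088 / 3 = 362.67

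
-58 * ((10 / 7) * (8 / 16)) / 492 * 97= -8.17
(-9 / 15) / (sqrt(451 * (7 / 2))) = -3 * sqrt(6314) / 15785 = -0.02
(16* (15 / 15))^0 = 1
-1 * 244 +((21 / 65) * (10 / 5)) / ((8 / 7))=-63293 / 260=-243.43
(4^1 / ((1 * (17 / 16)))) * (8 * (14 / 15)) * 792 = 1892352 / 85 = 22262.96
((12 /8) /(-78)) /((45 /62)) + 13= 15179 /1170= 12.97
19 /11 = 1.73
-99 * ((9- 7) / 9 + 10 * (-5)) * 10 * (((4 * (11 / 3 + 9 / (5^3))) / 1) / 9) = 55272448 / 675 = 81885.11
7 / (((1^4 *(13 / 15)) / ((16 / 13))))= 1680 / 169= 9.94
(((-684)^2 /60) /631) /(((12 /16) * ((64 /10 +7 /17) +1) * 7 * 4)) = 55233 /733222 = 0.08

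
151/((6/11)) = 1661/6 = 276.83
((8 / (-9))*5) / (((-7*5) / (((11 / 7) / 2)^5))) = 161051 / 4235364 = 0.04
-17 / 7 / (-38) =17 / 266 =0.06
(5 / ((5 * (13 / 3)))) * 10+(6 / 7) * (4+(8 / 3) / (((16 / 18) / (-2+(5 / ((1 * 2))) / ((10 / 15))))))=1863 / 182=10.24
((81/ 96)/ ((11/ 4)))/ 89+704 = 5513755/ 7832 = 704.00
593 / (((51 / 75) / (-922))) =-13668650 / 17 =-804038.24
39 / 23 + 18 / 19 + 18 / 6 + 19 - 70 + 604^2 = 364770.64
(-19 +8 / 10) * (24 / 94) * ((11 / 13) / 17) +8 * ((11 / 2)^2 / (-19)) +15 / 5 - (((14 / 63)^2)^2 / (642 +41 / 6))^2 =-3226276486623588343 / 323659110870181665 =-9.97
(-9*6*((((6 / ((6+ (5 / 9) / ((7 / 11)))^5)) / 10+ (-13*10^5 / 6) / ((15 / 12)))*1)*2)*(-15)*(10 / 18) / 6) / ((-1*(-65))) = -79148524904579742226 / 197871312306109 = -400000.00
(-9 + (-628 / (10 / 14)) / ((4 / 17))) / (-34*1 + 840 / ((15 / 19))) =-9364 / 2575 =-3.64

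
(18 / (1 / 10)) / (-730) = -18 / 73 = -0.25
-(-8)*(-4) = -32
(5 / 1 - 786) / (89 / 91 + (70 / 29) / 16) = -16488472 / 23833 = -691.83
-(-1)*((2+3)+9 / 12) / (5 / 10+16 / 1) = 23 / 66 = 0.35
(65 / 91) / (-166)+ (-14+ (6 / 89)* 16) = -1336745 / 103418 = -12.93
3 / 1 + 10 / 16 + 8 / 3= 151 / 24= 6.29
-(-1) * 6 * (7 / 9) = 14 / 3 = 4.67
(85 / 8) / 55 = 17 / 88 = 0.19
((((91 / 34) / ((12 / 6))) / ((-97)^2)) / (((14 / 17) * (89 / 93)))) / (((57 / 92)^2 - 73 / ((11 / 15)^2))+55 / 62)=-0.00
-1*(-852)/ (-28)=-213/ 7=-30.43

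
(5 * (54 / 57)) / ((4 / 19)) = 45 / 2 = 22.50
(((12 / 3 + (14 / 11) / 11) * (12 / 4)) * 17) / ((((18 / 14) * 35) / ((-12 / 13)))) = -33864 / 7865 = -4.31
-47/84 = -0.56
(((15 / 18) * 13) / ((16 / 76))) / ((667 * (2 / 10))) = 6175 / 16008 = 0.39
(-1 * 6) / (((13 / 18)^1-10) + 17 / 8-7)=0.42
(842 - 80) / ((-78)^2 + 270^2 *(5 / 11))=1397 / 71904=0.02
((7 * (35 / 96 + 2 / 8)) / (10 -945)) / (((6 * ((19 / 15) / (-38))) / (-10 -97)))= -44191 / 17952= -2.46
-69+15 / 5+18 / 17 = -1104 / 17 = -64.94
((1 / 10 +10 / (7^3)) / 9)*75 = 2215 / 2058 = 1.08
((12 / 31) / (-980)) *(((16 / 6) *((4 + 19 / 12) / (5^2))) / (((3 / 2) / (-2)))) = 536 / 1708875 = 0.00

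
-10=-10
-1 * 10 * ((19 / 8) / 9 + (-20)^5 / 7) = 1151999335 / 252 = 4571425.93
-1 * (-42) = 42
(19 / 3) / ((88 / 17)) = 323 / 264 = 1.22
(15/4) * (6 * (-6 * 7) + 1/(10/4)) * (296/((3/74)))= -6888808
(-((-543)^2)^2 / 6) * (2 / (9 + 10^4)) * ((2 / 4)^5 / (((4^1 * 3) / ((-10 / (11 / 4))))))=48297740445 / 1761584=27417.22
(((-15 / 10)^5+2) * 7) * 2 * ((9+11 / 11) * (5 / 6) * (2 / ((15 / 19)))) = -119035 / 72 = -1653.26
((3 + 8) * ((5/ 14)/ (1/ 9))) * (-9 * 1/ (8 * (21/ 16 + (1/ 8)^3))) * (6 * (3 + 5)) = -6842880/ 4711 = -1452.53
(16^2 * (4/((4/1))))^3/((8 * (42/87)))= 30408704/7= 4344100.57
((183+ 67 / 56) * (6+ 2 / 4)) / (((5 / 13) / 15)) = 5229705 / 112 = 46693.79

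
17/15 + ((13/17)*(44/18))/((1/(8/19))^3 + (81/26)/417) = 219541609/172488375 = 1.27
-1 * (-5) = 5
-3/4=-0.75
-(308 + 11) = -319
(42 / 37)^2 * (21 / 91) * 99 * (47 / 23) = 24623676 / 409331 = 60.16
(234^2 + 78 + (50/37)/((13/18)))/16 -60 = 12957147/3848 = 3367.24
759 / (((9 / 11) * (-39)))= -2783 / 117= -23.79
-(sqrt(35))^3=-35 *sqrt(35)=-207.06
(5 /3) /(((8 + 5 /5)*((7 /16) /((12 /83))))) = 320 /5229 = 0.06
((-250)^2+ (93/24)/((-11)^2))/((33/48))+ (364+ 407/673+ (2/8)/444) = 145205123622563/1590875088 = 91273.74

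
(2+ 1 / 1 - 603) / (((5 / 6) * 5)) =-144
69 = 69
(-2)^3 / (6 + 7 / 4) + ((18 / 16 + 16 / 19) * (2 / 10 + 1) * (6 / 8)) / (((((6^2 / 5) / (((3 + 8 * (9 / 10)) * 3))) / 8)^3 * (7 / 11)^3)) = 545504768023 / 2020270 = 270015.77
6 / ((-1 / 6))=-36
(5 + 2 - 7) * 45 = 0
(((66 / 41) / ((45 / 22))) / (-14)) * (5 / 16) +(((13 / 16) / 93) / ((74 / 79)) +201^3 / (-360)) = -22557.23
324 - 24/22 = 3552/11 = 322.91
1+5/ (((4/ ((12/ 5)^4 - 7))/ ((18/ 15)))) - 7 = 33.27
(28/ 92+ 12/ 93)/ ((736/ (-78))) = -0.05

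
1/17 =0.06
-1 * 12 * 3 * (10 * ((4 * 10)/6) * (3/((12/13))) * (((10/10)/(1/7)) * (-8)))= 436800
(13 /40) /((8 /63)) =819 /320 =2.56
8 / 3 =2.67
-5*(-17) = 85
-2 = -2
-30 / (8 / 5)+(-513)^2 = 1052601 / 4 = 263150.25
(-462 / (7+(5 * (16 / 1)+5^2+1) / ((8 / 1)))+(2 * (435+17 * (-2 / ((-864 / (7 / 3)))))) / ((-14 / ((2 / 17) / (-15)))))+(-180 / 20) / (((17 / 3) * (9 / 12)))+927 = 1043967359 / 1156680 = 902.56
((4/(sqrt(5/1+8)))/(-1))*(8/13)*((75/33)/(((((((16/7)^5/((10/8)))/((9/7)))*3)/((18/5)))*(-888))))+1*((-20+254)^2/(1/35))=540225*sqrt(13)/36062101504+1916460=1916460.00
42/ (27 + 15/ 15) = 3/ 2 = 1.50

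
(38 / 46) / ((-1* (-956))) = 19 / 21988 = 0.00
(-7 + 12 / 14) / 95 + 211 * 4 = 561217 / 665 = 843.94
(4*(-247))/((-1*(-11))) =-988/11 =-89.82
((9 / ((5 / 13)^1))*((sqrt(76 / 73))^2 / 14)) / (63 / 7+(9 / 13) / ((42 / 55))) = 38532 / 219365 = 0.18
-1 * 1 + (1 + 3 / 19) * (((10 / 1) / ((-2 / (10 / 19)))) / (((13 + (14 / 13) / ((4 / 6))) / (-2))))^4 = -0.98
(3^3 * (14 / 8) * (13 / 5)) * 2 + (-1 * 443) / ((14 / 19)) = -12443 / 35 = -355.51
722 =722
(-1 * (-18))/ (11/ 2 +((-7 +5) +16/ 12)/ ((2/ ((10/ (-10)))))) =108/ 35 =3.09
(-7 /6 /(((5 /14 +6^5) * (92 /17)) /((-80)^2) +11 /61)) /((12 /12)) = -81300800 /470796021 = -0.17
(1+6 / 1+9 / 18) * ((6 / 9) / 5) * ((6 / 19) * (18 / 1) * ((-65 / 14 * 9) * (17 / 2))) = -268515 / 133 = -2018.91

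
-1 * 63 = -63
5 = 5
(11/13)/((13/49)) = 539/169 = 3.19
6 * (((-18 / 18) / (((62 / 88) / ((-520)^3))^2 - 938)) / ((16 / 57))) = 818147369115648000000 / 35902794490314751999039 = 0.02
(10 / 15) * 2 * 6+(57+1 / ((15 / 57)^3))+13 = 16609 / 125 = 132.87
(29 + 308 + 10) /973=347 /973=0.36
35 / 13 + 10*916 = 119115 / 13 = 9162.69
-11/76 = -0.14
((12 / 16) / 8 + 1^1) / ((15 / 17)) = 119 / 96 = 1.24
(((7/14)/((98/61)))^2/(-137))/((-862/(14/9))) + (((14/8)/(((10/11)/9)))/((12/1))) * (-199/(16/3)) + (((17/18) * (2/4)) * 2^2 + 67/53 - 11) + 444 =1050492396325329/2747943457280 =382.28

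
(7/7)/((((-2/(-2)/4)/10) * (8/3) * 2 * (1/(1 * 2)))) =15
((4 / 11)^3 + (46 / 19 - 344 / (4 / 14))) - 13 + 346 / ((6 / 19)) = -9017870 / 75867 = -118.86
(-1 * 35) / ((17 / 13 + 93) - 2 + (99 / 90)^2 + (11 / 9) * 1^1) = -58500 / 158351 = -0.37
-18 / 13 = -1.38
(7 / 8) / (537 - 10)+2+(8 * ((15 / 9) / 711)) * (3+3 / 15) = 18540035 / 8992728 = 2.06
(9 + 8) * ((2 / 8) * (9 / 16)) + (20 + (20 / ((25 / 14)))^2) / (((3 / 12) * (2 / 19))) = 8846577 / 1600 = 5529.11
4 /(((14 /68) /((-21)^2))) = 8568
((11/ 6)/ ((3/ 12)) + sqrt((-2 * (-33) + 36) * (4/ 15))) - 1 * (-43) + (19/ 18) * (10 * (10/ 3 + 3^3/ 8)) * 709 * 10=2 * sqrt(170)/ 5 + 54226211/ 108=502099.76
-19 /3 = -6.33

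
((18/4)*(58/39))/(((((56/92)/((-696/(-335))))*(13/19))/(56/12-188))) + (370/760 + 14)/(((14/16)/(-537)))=-3229497066/215137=-15011.35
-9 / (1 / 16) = -144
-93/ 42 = -2.21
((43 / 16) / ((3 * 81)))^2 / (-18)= -1849 / 272097792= -0.00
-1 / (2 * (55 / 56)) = -28 / 55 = -0.51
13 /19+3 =70 /19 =3.68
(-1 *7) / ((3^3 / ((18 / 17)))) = -14 / 51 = -0.27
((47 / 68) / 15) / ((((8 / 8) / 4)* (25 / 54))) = 846 / 2125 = 0.40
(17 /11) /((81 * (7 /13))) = 221 /6237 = 0.04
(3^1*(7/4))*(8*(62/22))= 1302/11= 118.36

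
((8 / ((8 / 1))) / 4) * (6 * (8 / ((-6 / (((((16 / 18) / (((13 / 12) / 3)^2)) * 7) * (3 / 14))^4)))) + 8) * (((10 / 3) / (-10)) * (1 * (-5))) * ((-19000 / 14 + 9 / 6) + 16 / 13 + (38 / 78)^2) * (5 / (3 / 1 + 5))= 918140501114434287125 / 29777434239384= 30833432.25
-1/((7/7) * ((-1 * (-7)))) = -1/7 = -0.14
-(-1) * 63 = 63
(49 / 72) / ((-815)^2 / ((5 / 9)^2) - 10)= 49 / 154949688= 0.00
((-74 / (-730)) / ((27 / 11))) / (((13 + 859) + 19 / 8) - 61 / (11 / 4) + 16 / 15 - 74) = 35816 / 675805311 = 0.00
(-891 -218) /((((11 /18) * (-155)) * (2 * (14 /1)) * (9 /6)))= 3327 /11935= 0.28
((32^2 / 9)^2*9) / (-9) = -1048576 / 81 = -12945.38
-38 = -38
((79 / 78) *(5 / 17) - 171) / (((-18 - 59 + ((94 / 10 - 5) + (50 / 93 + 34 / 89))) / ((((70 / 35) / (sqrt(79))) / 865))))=624502409 *sqrt(79) / 8960010181837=0.00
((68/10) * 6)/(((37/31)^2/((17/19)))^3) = 10.11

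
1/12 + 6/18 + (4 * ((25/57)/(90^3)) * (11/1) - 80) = -66138503/831060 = -79.58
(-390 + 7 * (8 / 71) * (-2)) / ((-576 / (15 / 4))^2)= -0.02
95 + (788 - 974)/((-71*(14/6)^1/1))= 47773/497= 96.12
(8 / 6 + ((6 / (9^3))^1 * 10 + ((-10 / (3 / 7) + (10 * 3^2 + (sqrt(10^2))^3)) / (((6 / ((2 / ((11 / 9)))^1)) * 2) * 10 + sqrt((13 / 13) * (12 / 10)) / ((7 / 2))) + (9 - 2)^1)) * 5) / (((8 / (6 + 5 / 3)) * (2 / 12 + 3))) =906893890841 / 27373694364 - 483000 * sqrt(30) / 28162237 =33.04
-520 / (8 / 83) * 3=-16185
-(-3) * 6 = 18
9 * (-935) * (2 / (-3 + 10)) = -16830 / 7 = -2404.29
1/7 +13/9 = 100/63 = 1.59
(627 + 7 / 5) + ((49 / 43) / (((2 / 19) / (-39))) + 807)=435677 / 430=1013.20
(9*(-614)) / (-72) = 76.75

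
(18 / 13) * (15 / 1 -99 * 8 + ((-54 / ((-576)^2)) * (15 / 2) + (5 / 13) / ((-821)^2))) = -250988500959489 / 233293678592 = -1075.85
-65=-65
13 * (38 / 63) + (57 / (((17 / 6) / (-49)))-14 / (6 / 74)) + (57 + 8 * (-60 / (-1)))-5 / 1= -618.59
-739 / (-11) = 739 / 11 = 67.18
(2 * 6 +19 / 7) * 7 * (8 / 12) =206 / 3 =68.67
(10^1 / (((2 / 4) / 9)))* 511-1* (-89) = 92069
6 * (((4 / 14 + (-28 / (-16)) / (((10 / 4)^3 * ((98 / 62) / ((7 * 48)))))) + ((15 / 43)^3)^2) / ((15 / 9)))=2398984966726074 / 27655963339375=86.74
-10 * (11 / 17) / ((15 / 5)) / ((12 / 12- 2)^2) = -2.16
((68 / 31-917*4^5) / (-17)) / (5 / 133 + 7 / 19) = 645253490 / 4743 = 136043.32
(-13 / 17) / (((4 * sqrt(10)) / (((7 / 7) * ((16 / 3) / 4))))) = -13 * sqrt(10) / 510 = -0.08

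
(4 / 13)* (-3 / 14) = -6 / 91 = -0.07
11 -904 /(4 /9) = -2023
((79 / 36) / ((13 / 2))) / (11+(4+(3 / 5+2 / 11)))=4345 / 203112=0.02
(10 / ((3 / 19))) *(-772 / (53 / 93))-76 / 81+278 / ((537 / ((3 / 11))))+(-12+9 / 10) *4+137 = -3622166198419 / 42264585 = -85702.16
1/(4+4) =1/8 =0.12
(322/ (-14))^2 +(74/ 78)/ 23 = 474550/ 897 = 529.04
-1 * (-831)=831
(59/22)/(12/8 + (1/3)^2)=531/319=1.66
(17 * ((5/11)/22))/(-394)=-85/95348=-0.00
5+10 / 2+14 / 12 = 67 / 6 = 11.17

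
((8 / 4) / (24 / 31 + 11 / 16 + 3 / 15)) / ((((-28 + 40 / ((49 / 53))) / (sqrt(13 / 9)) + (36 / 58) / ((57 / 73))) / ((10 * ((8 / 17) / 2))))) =-9580281961600 / 683866677003633 + 32466362297600 * sqrt(13) / 522956870649837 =0.21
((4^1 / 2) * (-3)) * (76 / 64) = -57 / 8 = -7.12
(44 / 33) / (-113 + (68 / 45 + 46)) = -60 / 2947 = -0.02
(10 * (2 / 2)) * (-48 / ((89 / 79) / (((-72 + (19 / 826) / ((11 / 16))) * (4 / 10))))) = 4959086592 / 404327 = 12265.04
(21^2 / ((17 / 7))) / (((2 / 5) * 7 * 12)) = 5.40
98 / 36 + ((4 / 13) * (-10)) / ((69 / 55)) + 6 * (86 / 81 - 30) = -2799071 / 16146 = -173.36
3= 3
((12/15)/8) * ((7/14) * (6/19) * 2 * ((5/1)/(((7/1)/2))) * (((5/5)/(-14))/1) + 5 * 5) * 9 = 41841/1862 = 22.47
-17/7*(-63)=153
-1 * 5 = -5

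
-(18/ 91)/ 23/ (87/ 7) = -0.00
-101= -101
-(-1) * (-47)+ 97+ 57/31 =1607/31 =51.84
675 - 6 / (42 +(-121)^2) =9911019 / 14683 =675.00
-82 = -82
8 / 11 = 0.73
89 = 89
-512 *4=-2048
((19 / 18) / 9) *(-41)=-779 / 162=-4.81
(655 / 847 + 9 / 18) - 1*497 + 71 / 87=-72938933 / 147378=-494.91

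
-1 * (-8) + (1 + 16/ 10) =53/ 5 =10.60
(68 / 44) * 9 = 153 / 11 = 13.91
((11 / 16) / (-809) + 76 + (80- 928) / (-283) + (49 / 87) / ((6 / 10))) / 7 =11.42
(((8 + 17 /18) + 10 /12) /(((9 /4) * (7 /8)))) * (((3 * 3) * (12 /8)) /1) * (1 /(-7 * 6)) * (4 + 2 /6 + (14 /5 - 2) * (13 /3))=-9152 /735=-12.45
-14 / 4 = -7 / 2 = -3.50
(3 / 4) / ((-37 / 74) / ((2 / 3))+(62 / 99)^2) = -29403 / 14027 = -2.10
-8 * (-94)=752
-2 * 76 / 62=-2.45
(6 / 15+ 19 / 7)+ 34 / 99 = 11981 / 3465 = 3.46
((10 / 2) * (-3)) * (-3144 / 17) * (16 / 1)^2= 12072960 / 17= 710174.12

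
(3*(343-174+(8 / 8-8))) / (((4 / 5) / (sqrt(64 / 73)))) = 4860*sqrt(73) / 73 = 568.82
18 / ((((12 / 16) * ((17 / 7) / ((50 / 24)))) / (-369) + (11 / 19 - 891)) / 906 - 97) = -2223188100 / 12101900623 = -0.18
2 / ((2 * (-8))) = -1 / 8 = -0.12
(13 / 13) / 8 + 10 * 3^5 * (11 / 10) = 21385 / 8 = 2673.12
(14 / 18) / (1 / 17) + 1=14.22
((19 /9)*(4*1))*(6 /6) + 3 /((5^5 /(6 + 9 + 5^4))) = 9.06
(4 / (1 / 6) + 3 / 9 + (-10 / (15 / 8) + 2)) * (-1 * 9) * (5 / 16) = -945 / 16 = -59.06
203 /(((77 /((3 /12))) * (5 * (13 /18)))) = 261 /1430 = 0.18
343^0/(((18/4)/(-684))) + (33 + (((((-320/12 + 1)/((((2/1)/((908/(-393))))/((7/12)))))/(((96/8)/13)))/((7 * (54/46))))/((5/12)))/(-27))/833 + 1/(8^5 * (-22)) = -1176471177450607373/7741947281080320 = -151.96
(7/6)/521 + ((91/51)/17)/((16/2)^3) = 188433/77091328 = 0.00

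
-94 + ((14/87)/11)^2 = -86089610/915849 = -94.00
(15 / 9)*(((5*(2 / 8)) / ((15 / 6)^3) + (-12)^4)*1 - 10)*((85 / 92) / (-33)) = -2202146 / 2277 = -967.13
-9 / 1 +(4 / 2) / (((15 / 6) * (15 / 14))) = -8.25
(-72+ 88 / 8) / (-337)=61 / 337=0.18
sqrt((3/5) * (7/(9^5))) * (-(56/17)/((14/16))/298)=-32 * sqrt(105)/3077595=-0.00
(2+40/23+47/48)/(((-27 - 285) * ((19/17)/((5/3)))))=-0.02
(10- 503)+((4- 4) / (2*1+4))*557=-493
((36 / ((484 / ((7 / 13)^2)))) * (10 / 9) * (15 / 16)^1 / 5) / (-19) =-735 / 3108248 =-0.00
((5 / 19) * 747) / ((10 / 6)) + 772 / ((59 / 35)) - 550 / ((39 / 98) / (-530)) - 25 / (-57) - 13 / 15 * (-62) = 53418589506 / 72865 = 733117.26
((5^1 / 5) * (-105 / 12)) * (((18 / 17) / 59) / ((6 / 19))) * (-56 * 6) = 167580 / 1003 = 167.08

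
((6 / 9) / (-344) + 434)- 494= -30961 / 516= -60.00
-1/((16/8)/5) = -5/2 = -2.50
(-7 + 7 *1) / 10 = 0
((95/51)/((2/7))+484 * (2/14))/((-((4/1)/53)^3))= -8042782171/45696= -176006.26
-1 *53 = -53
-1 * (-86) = 86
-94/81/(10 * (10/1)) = -47/4050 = -0.01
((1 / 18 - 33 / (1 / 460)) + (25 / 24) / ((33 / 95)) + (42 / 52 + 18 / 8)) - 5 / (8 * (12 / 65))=-625060829 / 41184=-15177.27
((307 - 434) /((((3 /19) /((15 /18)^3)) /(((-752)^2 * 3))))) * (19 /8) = -50638011500 /27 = -1875481907.41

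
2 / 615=0.00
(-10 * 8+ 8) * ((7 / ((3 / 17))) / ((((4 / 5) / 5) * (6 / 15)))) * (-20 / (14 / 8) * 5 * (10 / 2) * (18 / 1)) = 229500000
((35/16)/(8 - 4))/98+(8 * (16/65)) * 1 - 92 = -5243067/58240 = -90.03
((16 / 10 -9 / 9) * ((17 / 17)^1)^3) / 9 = 1 / 15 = 0.07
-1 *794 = -794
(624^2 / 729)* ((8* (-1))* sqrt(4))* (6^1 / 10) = -692224 / 135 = -5127.59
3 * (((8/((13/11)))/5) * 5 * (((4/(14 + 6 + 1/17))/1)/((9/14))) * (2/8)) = 1904/1209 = 1.57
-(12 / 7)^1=-1.71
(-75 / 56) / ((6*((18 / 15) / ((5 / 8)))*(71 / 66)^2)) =-226875 / 2258368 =-0.10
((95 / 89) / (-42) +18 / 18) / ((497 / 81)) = 0.16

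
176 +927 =1103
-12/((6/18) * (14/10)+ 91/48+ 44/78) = -37440/9131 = -4.10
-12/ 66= -0.18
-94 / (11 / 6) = -564 / 11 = -51.27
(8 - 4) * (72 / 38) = 144 / 19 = 7.58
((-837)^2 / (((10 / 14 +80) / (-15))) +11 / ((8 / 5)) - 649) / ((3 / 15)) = -591380365 / 904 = -654181.82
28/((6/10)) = 140/3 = 46.67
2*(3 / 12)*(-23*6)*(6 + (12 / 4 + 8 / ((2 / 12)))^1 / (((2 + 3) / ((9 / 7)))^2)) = -646.68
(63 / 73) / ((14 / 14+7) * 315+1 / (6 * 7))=0.00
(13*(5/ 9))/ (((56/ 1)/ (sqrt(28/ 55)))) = 13*sqrt(385)/ 2772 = 0.09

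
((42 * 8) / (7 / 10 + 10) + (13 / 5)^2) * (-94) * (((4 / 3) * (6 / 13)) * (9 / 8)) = -86362218 / 34775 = -2483.46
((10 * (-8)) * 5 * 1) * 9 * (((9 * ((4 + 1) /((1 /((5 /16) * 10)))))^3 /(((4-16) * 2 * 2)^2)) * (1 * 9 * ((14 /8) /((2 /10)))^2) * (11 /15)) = -287791259765625 /131072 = -2195673063.40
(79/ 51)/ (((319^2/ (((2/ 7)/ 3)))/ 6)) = 0.00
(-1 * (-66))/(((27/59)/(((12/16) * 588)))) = 63602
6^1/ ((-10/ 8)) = -24/ 5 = -4.80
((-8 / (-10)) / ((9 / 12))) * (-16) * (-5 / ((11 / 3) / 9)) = 2304 / 11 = 209.45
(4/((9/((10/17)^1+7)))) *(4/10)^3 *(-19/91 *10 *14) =-104576/16575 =-6.31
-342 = -342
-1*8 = -8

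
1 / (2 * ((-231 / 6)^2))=2 / 5929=0.00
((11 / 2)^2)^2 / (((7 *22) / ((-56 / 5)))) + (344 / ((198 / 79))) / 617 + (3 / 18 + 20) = -56392903 / 1221660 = -46.16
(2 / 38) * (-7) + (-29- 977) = -19121 / 19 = -1006.37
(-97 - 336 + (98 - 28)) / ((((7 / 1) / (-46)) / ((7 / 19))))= 16698 / 19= 878.84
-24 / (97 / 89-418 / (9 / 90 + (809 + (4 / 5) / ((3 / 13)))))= -2740488 / 65711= -41.71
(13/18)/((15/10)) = 13/27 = 0.48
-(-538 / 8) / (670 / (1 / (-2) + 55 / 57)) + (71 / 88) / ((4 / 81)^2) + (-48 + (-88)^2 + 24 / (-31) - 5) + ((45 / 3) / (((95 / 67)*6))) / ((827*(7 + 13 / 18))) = 768491840150805503 / 95808561847680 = 8021.12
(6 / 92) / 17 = 3 / 782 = 0.00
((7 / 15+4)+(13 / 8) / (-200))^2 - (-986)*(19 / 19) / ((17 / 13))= 17830162801 / 23040000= 773.88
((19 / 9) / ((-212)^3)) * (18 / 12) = -19 / 57168768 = -0.00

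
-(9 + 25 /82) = -763 /82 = -9.30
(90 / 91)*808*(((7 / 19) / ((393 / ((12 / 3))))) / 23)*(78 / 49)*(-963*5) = -2801174400 / 2805103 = -998.60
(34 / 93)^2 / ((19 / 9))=1156 / 18259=0.06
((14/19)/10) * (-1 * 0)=0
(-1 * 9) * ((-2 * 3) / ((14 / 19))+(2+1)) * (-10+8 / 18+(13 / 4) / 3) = -2745 / 7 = -392.14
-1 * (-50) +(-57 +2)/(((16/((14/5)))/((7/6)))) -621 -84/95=-2658997/4560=-583.11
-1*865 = -865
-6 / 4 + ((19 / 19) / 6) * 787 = 389 / 3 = 129.67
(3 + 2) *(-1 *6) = -30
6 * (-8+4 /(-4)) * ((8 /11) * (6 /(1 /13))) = -33696 /11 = -3063.27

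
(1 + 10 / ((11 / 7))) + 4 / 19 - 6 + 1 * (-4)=-507 / 209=-2.43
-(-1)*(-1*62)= -62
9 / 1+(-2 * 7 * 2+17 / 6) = -97 / 6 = -16.17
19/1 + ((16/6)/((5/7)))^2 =7411/225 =32.94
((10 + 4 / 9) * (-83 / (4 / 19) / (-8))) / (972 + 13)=74119 / 141840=0.52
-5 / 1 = -5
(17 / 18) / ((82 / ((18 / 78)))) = 17 / 6396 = 0.00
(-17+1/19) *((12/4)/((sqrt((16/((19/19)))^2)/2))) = -483/76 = -6.36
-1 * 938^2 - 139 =-879983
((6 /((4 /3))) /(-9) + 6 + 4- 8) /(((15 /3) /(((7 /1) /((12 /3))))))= 21 /40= 0.52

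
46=46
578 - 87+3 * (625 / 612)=100789 / 204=494.06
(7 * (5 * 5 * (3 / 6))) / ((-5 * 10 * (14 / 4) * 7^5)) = -1 / 33614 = -0.00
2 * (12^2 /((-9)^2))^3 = 8192 /729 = 11.24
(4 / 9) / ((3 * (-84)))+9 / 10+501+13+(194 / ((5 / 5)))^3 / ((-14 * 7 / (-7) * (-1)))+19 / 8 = -11816510323 / 22680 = -521010.16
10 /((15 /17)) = 34 /3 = 11.33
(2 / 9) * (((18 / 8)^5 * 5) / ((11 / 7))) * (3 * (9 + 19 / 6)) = 16763355 / 11264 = 1488.22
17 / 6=2.83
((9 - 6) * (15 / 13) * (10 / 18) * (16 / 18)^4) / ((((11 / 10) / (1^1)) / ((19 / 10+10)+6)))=18329600 / 938223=19.54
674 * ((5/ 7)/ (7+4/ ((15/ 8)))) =52.71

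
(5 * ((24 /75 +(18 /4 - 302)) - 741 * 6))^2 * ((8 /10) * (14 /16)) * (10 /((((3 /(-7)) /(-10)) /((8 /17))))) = 3674633563692 /85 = 43230983102.26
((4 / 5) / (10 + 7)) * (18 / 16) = 9 / 170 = 0.05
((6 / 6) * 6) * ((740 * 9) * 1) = 39960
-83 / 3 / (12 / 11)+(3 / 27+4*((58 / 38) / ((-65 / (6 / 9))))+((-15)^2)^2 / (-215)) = -166183219 / 637260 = -260.78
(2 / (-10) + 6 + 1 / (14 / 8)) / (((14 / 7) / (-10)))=-223 / 7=-31.86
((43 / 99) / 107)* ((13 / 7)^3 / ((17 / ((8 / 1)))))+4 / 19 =261430724 / 1173587877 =0.22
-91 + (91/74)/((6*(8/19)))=-321503/3552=-90.51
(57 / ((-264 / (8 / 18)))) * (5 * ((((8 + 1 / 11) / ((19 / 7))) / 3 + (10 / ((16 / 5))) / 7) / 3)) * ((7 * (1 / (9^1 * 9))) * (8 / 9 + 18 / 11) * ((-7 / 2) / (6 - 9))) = -221213125 / 3772522512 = -0.06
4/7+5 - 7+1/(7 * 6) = -59/42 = -1.40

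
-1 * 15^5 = -759375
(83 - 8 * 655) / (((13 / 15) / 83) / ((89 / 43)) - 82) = 571421385 / 9085451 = 62.89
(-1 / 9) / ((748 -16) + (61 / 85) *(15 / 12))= -68 / 448533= -0.00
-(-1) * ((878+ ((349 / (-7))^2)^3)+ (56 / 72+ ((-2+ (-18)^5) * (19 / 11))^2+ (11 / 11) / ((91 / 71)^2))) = 230981053505536482548299 / 21652239609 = 10667767292281.70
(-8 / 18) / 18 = -2 / 81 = -0.02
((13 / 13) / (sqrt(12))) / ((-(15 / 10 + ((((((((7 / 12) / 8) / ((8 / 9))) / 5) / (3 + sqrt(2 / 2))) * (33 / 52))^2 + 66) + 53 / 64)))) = -35441868800 * sqrt(3) / 14530060090347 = -0.00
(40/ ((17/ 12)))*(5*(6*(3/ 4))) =10800/ 17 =635.29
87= 87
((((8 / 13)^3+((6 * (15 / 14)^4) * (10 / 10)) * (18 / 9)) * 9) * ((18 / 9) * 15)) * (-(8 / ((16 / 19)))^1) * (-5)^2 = -21711867199875 / 21099988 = -1028999.03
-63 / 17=-3.71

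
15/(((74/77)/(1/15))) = 77/74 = 1.04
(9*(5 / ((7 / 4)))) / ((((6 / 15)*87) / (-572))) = -85800 / 203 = -422.66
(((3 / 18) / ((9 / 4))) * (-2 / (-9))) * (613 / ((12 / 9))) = 613 / 81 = 7.57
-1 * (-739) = 739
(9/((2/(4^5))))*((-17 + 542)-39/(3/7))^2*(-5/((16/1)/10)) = -2712326400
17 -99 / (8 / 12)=-263 / 2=-131.50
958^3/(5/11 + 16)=9671397032/181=53433132.77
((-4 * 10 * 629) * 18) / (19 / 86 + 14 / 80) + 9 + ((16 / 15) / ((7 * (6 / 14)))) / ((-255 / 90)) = -66210542299 / 57885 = -1143829.01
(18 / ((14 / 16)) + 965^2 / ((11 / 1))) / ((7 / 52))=339048268 / 539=629032.04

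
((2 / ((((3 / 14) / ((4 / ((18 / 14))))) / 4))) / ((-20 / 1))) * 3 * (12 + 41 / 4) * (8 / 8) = -17444 / 45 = -387.64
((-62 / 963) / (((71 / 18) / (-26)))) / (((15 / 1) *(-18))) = -1612 / 1025595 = -0.00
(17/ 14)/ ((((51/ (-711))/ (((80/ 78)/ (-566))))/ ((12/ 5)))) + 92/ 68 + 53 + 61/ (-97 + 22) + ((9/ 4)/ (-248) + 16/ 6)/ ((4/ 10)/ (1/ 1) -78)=677135956979719/ 12638089027200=53.58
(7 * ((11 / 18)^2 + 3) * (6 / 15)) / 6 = 7651 / 4860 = 1.57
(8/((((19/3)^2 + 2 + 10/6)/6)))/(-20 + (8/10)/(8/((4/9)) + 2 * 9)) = -9720/177103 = -0.05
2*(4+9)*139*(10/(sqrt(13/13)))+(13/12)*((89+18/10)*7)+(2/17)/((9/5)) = 56347807/1530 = 36828.63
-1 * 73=-73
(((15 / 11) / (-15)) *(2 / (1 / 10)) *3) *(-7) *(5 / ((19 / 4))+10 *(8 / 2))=327600 / 209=1567.46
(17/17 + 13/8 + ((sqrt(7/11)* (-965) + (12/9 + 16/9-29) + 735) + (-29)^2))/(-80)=-111797/5760 + 193* sqrt(77)/176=-9.79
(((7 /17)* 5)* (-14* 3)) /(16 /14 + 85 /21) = -30870 /1853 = -16.66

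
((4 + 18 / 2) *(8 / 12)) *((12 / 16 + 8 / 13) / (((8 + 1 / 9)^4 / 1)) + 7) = 10337425555 / 170389446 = 60.67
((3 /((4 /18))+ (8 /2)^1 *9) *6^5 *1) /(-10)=-192456 /5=-38491.20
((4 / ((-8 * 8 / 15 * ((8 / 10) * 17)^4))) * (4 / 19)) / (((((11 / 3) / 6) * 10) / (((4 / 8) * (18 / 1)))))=-151875 / 17874830336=-0.00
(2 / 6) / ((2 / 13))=13 / 6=2.17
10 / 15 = 2 / 3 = 0.67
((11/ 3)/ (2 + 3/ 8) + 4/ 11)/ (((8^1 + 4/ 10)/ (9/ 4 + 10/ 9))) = 0.76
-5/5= -1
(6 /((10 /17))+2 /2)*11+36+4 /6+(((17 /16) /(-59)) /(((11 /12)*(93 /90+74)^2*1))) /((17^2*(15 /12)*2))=159.87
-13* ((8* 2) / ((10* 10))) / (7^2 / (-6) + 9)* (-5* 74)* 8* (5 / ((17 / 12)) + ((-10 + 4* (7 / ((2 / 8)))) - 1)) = 328219008 / 425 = 772280.02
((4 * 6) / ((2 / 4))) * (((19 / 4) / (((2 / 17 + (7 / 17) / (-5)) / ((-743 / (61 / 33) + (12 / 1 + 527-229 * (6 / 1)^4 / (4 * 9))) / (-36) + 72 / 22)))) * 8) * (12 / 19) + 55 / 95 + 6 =285212869225 / 38247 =7457130.47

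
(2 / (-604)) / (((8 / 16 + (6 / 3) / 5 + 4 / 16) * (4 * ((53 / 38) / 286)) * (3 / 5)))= -135850 / 552207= -0.25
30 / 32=15 / 16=0.94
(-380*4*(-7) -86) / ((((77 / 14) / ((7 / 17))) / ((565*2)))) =166964280 / 187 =892857.11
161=161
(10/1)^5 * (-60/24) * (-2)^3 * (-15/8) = -3750000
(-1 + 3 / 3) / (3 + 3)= 0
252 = 252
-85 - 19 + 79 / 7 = -649 / 7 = -92.71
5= 5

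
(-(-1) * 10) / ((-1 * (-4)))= 5 / 2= 2.50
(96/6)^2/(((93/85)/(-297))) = -2154240/31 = -69491.61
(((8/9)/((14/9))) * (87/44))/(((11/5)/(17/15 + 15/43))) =27724/36421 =0.76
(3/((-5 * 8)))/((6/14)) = -7/40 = -0.18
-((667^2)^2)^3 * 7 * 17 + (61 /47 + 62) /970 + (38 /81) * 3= -227153964234479777658402866020962271503025 /246186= -922692453000900854063199600000000000.00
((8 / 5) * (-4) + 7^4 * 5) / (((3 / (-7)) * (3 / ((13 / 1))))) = -121319.18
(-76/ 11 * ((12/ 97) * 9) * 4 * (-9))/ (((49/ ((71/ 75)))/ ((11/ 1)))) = 6993216/ 118825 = 58.85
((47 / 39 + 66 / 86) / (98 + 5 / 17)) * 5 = 281180 / 2802267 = 0.10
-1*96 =-96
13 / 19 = 0.68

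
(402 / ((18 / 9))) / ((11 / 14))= 2814 / 11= 255.82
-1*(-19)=19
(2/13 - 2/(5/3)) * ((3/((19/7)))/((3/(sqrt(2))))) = -476 * sqrt(2)/1235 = -0.55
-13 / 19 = -0.68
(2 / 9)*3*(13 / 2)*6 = 26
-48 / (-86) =24 / 43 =0.56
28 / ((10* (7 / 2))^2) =4 / 175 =0.02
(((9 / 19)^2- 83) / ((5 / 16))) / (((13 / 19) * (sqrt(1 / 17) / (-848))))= 405438976 * sqrt(17) / 1235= 1353577.10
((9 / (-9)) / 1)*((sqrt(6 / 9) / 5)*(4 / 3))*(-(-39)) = -52*sqrt(6) / 15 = -8.49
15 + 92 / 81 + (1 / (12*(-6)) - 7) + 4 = 8503 / 648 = 13.12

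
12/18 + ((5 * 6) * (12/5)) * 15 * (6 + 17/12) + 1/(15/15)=24035/3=8011.67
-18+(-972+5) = -985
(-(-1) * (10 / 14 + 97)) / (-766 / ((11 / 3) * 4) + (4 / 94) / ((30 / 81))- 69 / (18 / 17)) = -5304420 / 6366493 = -0.83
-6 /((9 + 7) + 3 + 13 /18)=-108 /355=-0.30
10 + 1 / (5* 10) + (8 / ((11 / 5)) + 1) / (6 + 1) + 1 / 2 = 21526 / 1925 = 11.18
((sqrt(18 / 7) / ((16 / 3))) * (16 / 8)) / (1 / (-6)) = -27 * sqrt(14) / 28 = -3.61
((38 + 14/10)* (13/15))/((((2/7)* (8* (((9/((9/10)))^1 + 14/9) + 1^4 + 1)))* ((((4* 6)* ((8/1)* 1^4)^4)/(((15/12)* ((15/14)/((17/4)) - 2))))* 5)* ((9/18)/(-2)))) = 33293/1699020800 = 0.00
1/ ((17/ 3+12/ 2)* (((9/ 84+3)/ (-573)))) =-2292/ 145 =-15.81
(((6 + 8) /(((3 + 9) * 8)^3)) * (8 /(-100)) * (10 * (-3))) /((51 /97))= 679 /9400320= 0.00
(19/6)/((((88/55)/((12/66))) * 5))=19/264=0.07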